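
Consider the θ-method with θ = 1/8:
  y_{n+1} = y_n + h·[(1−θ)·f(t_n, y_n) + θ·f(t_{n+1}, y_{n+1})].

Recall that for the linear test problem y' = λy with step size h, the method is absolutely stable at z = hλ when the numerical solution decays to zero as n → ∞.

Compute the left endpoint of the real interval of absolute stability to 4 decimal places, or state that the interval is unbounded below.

On y'=λy, z=hλ:
  y_{n+1} = y_n + z·[7/8·y_n + 1/8·y_{n+1}] ⇒ (1 − 1/8z)y_{n+1} = (1 + 7/8z)y_n
  R(z) = (1 + 7/8z)/(1 − 1/8z).

Boundary: |R(x)|=1, x<0.
x=-0.49: |R|=0.5383
R=−1: 1+7/8x = −1+1/8x ⇒ -3/4x=2 ⇒ x=2/(-3/4)=-2.6667
Confirm numerically:
  x=-2.590: |R|=0.95656 <1
  x=-2.218: |R|=0.73654 <1
  x=-2.051: |R|=0.63247 <1
  x=-1.928: |R|=0.55359 <1
  x=-3.264: |R|=1.31818 >1
  x=-2.931: |R|=1.14509 >1
  x=-2.842: |R|=1.09703 >1
Stable set (-2.6667, 0).

left endpoint -2.6667.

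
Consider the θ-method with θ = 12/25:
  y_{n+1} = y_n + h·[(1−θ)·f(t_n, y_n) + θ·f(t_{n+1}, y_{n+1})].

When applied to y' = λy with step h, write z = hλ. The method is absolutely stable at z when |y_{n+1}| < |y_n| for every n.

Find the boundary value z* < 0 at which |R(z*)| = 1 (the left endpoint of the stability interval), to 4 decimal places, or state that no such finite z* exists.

left endpoint -50.0000.

Test eqn y'=λy, z=hλ:
  y_{n+1} = y_n + z·[13/25·y_n + 12/25·y_{n+1}] ⇒ (1 − 12/25z)y_{n+1} = (1 + 13/25z)y_n
  so R(z) = (1 + 13/25z)/(1 − 12/25z).

Find x<0 with |R(x)|<1.
x=-0.62: |R|=0.5222
R=−1: 1+13/25x = −1+12/25x ⇒ -1/25x=2 ⇒ x=2/(-1/25)=-50.0000
Confirm numerically:
  x=-34.855: |R|=0.96583 <1
  x=-29.352: |R|=0.94526 <1
  x=-27.237: |R|=0.93530 <1
  x=-50.259: |R|=1.00041 >1
  x=-50.185: |R|=1.00029 >1
So |R|<1 on (-50.0000, 0).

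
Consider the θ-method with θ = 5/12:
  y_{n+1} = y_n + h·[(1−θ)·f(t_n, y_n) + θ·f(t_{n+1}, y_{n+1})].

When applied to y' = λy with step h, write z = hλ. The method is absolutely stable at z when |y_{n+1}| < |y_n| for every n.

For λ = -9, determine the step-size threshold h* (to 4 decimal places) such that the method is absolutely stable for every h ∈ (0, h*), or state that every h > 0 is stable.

(-12.0000,0); λ=-9 ⇒ h* = (12)/9 = 1.3333.

With y'=λy (z=hλ):
  y_{n+1} = y_n + z·[7/12·y_n + 5/12·y_{n+1}] ⇒ (1 − 5/12z)y_{n+1} = (1 + 7/12z)y_n
  ⇒ R(z) = (1 + 7/12z)/(1 − 5/12z).

Boundary: |R(x)|=1, x<0.
x=-1.07: |R|=0.2599
R=−1: 1+7/12x = −1+5/12x ⇒ -1/6x=2 ⇒ x=2/(-1/6)=-12.0000
Confirm numerically:
  x=-11.666: |R|=0.99050 <1
  x=-7.510: |R|=0.81877 <1
  x=-6.530: |R|=0.75498 <1
  x=-12.363: |R|=1.00984 >1
  x=-12.206: |R|=1.00564 >1
  x=-12.141: |R|=1.00388 >1
Interval (-12.0000, 0).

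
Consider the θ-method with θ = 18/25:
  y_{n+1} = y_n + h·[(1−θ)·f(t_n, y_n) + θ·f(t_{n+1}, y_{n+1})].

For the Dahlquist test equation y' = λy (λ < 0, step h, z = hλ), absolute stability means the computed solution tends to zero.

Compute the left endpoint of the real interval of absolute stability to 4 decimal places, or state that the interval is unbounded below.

With y'=λy (z=hλ):
  y_{n+1} = y_n + z·[7/25·y_n + 18/25·y_{n+1}] ⇒ (1 − 18/25z)y_{n+1} = (1 + 7/25z)y_n
  Hence R(z) = (1 + 7/25z)/(1 − 18/25z).

Solve |R(x)|<1 on ℝ⁻.
x=-1.38: |R|=0.3078
x=-2: |R|=0.1803
x=-10: |R|=0.2195
x=-100: |R|=0.3699
θ=18/25≥1/2 ⇒ |1+7/25x|<|1−18/25x| ∀x<0 ⇒ unbounded interval.

unbounded; (−∞, 0).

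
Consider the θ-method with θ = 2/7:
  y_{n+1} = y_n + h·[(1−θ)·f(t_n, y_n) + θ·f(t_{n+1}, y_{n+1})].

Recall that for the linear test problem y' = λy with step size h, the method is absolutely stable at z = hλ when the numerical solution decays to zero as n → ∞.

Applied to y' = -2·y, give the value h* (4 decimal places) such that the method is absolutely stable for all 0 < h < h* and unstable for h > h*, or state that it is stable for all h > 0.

(-4.6667,0); λ=-2 ⇒ h* = (14/3)/2 = 2.3333.

Set f=λy, z=hλ:
  y_{n+1} = y_n + z·[5/7·y_n + 2/7·y_{n+1}] ⇒ (1 − 2/7z)y_{n+1} = (1 + 5/7z)y_n
  Hence R(z) = (1 + 5/7z)/(1 − 2/7z).

Boundary: |R(x)|=1, x<0.
x=-1.38: |R|=0.0102
R=−1: 1+5/7x = −1+2/7x ⇒ -3/7x=2 ⇒ x=2/(-3/7)=-4.6667
Confirm numerically:
  x=-3.693: |R|=0.79696 <1
  x=-3.665: |R|=0.79030 <1
  x=-2.917: |R|=0.59101 <1
  x=-2.200: |R|=0.35088 <1
  x=-4.977: |R|=1.05491 >1
  x=-4.869: |R|=1.03626 >1
  x=-4.706: |R|=1.00719 >1
So |R|<1 on (-4.6667, 0).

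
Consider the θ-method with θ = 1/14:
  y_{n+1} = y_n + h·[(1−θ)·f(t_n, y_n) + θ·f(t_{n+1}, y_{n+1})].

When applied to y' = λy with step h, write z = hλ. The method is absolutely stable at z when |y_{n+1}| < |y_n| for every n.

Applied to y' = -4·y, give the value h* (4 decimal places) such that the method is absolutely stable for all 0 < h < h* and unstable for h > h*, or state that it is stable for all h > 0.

(-2.3333,0); λ=-4 ⇒ h* = (7/3)/4 = 0.5833.

On y'=λy, z=hλ:
  y_{n+1} = y_n + z·[13/14·y_n + 1/14·y_{n+1}] ⇒ (1 − 1/14z)y_{n+1} = (1 + 13/14z)y_n
  ⇒ R(z) = (1 + 13/14z)/(1 − 1/14z).

Boundary: |R(x)|=1, x<0.
x=-0.99: |R|=0.0754
R=−1: 1+13/14x = −1+1/14x ⇒ -6/7x=2 ⇒ x=2/(-6/7)=-2.3333
Confirm numerically:
  x=-2.296: |R|=0.97251 <1
  x=-2.042: |R|=0.78207 <1
  x=-1.530: |R|=0.37927 <1
  x=-1.338: |R|=0.22128 <1
  x=-2.788: |R|=1.32499 >1
  x=-2.567: |R|=1.16925 >1
Interval (-2.3333, 0).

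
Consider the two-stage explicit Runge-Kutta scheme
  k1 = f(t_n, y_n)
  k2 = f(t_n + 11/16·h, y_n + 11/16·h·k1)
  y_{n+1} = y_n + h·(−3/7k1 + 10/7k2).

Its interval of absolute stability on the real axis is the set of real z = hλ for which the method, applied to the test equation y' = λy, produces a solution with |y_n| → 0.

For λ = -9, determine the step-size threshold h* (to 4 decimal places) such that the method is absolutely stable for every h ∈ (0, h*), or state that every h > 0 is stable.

On y'=λy, z=hλ:
  k1=λy_n ⇒ h·k1=z·y_n;  k2=λ(1+11/16z)y_n ⇒ h·k2=z(1+11/16z)y_n
  y_{n+1}/y_n = 1 − 3/7z + 10/7z(1+11/16z) = 1 + z + 55/56z²
  R(z) = 1 + z + 55/56z².

Find x<0 with |R(x)|<1.
x=-1.75: |R|=2.2578
R=1: x+55/56x²=0 ⇒ x=−56/55=-1.0182; min R=1−1/(4·55/56)=0.7455>−1
Confirm numerically:
  x=-0.909: |R|=0.90253 <1
  x=-0.685: |R|=0.77585 <1
  x=-0.684: |R|=0.77550 <1
  x=-0.429: |R|=0.75175 <1
  x=-1.522: |R|=1.75312 >1
  x=-1.494: |R|=1.69818 >1
Stable set (-1.0182, 0).

(-1.0182,0); λ=-9 ⇒ h* = (56/55)/9 = 0.1131.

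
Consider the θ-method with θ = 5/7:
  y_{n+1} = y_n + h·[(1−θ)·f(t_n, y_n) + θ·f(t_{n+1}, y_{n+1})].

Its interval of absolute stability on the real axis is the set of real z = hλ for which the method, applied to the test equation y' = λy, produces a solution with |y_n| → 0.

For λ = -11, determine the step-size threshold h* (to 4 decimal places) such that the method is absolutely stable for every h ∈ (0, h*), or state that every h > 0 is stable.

Set f=λy, z=hλ:
  y_{n+1} = y_n + z·[2/7·y_n + 5/7·y_{n+1}] ⇒ (1 − 5/7z)y_{n+1} = (1 + 2/7z)y_n
  R(z) = (1 + 2/7z)/(1 − 5/7z).

Boundary: |R(x)|=1, x<0.
x=-1.3: |R|=0.3259
x=-2: |R|=0.1765
x=-10: |R|=0.2281
x=-100: |R|=0.3807
θ=5/7≥1/2 ⇒ |1+2/7x|<|1−5/7x| ∀x<0 ⇒ interval (−∞,0).

(−∞, 0) — no finite endpoint. Any h>0 works for λ=-11.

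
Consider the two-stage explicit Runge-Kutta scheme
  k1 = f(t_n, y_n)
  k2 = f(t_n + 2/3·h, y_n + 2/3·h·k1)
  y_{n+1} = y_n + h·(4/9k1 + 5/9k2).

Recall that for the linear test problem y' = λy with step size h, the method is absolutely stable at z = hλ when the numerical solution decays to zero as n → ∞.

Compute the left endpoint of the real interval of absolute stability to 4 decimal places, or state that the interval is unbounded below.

z* = -2.7000.

Set f=λy, z=hλ:
  k1=λy_n ⇒ h·k1=z·y_n;  k2=λ(1+2/3z)y_n ⇒ h·k2=z(1+2/3z)y_n
  y_{n+1}/y_n = 1 + 4/9z + 5/9z(1+2/3z) = 1 + z + 10/27z²
  R(z) = 1 + z + 10/27z².

Find x<0 with |R(x)|<1.
x=-1.33: |R|=0.3251
R=1: x+10/27x²=0 ⇒ x=−27/10=-2.7000; min R=1−1/(4·10/27)=0.3250>−1
Confirm numerically:
  x=-1.719: |R|=0.37543 <1
  x=-1.682: |R|=0.36582 <1
  x=-1.214: |R|=0.33185 <1
  x=-2.891: |R|=1.20451 >1
  x=-2.859: |R|=1.16836 >1
Interval (-2.7000, 0).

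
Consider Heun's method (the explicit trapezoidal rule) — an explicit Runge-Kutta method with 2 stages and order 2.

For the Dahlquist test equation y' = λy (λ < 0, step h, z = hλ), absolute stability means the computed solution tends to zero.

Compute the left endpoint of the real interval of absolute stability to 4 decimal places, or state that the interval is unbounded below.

z* = -2.0000.

With y'=λy (z=hλ):
  order 2, 2-stage ⇒ R(z)=1+z+z^2/2
  (e.g. R(-1.53)=0.64045, |R|=0.64045)

Find x<0 with |R(x)|<1.
x=-1.53: |R|=0.6404
|R(-2.01)|=1.0100 |R(-1.49)|=0.6200 |R(-1.38)|=0.5722
Bisect:
  x_lo=-2.7488 |R|=2.0292  x_hi=-0.3061 |R|=0.7407
  mid=-1.52747 |R|=0.63911 →hi
  mid=-2.13815 |R|=1.14769 →lo
  mid=-1.83281 |R|=0.84678 →hi
  mid=-1.98548 |R|=0.98558 →hi
  mid=-2.06181 |R|=1.06372 →lo
  mid=-2.02364 |R|=1.02392 →lo
  mid=-2.00456 |R|=1.00457 →lo
  mid=-1.99502 |R|=0.99503 →hi
  mid=-1.99979 |R|=0.99979 →hi
  mid=-2.00218 |R|=1.00218 →lo
  ...
  [-2.00009,-1.99994] ⇒ x*=-2.0000
Interval (-2.0000, 0).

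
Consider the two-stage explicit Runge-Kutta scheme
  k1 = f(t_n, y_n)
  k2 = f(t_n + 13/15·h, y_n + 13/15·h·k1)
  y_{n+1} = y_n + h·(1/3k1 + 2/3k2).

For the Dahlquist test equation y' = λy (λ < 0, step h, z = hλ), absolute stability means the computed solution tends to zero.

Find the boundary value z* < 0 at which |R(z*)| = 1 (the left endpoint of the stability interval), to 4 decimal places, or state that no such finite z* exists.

left endpoint -1.7308.

Test eqn y'=λy, z=hλ:
  k1=λy_n ⇒ h·k1=z·y_n;  k2=λ(1+13/15z)y_n ⇒ h·k2=z(1+13/15z)y_n
  y_{n+1}/y_n = 1 + 1/3z + 2/3z(1+13/15z) = 1 + z + 26/45z²
  R(z) = 1 + z + 26/45z².

Boundary: |R(x)|=1, x<0.
x=-0.86: |R|=0.5673
R=1: x+26/45x²=0 ⇒ x=−45/26=-1.7308; min R=1−1/(4·26/45)=0.5673>−1
Confirm numerically:
  x=-1.459: |R|=0.77090 <1
  x=-1.424: |R|=0.74760 <1
  x=-1.050: |R|=0.58700 <1
  x=-2.205: |R|=1.60417 >1
  x=-2.122: |R|=1.47967 >1
  x=-1.845: |R|=1.12177 >1
Interval (-1.7308, 0).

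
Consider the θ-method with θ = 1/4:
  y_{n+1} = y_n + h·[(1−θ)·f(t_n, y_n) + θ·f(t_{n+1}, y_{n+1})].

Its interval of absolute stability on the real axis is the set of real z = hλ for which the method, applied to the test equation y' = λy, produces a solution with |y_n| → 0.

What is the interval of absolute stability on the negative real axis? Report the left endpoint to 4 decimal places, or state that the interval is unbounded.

Set f=λy, z=hλ:
  y_{n+1} = y_n + z·[3/4·y_n + 1/4·y_{n+1}] ⇒ (1 − 1/4z)y_{n+1} = (1 + 3/4z)y_n
  R(z) = (1 + 3/4z)/(1 − 1/4z).

Boundary: |R(x)|=1, x<0.
x=-1.73: |R|=0.2077
R=−1: 1+3/4x = −1+1/4x ⇒ -1/2x=2 ⇒ x=2/(-1/2)=-4.0000
Confirm numerically:
  x=-3.918: |R|=0.97929 <1
  x=-3.589: |R|=0.89169 <1
  x=-2.764: |R|=0.63454 <1
  x=-2.056: |R|=0.35799 <1
  x=-4.373: |R|=1.08910 >1
  x=-4.285: |R|=1.06880 >1
  x=-4.129: |R|=1.03174 >1
Interval (-4.0000, 0).

(-4.0000, 0).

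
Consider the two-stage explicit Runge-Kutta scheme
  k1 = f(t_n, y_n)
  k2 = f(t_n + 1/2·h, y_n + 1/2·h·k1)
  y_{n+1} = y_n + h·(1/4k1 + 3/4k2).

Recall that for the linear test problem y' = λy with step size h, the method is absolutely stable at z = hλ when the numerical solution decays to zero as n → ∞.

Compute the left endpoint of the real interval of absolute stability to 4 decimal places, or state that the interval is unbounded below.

On y'=λy, z=hλ:
  k1=λy_n ⇒ h·k1=z·y_n;  k2=λ(1+1/2z)y_n ⇒ h·k2=z(1+1/2z)y_n
  y_{n+1}/y_n = 1 + 1/4z + 3/4z(1+1/2z) = 1 + z + 3/8z²
  ⇒ R(z) = 1 + z + 3/8z².

Boundary: |R(x)|=1, x<0.
x=-1.66: |R|=0.3733
R=1: x+3/8x²=0 ⇒ x=−8/3=-2.6667; min R=1−1/(4·3/8)=0.3333>−1
Confirm numerically:
  x=-2.585: |R|=0.92083 <1
  x=-1.791: |R|=0.41188 <1
  x=-1.632: |R|=0.36678 <1
  x=-3.240: |R|=1.69660 >1
  x=-2.728: |R|=1.06274 >1
So |R|<1 on (-2.6667, 0).

left endpoint -2.6667.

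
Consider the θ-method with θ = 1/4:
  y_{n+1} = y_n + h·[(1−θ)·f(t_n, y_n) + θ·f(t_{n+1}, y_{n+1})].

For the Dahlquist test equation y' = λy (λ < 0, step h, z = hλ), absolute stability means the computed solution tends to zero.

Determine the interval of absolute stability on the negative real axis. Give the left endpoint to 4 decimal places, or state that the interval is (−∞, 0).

z∈(-4.0000,0).

On y'=λy, z=hλ:
  y_{n+1} = y_n + z·[3/4·y_n + 1/4·y_{n+1}] ⇒ (1 − 1/4z)y_{n+1} = (1 + 3/4z)y_n
  Hence R(z) = (1 + 3/4z)/(1 − 1/4z).

Boundary: |R(x)|=1, x<0.
x=-1.67: |R|=0.1781
R=−1: 1+3/4x = −1+1/4x ⇒ -1/2x=2 ⇒ x=2/(-1/2)=-4.0000
Confirm numerically:
  x=-3.447: |R|=0.85148 <1
  x=-2.571: |R|=0.56506 <1
  x=-2.364: |R|=0.48586 <1
  x=-4.571: |R|=1.13324 >1
  x=-4.461: |R|=1.10897 >1
  x=-4.027: |R|=1.00673 >1
Stable set (-4.0000, 0).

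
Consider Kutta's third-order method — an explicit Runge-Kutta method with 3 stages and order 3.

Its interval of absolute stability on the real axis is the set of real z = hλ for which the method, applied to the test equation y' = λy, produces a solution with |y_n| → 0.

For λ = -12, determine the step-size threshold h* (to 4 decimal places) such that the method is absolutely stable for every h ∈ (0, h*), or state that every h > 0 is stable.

(-2.5127,0); λ=-12 ⇒ h* = 0.2094.

Set f=λy, z=hλ:
  order 3, 3-stage ⇒ R(z)=1+z+z^2/2+z^3/6
  (e.g. R(-0.53)=0.58564, |R|=0.58564)

Find x<0 with |R(x)|<1.
x=-0.53: |R|=0.5856
|R(-2.46)|=0.9154 |R(-1.73)|=0.0965 |R(-0.75)|=0.4609
Bisect:
  x_lo=-3.2795 |R|=2.7804  x_hi=-0.3047 |R|=0.7370
  mid=-1.79208 |R|=0.14553 →hi
  mid=-2.53577 |R|=1.03826 →lo
  mid=-2.16393 |R|=0.51143 →hi
  mid=-2.34985 |R|=0.75151 →hi
  mid=-2.44281 |R|=0.88865 →hi
  mid=-2.48929 |R|=0.96185 →hi
  mid=-2.51253 |R|=0.99965 →hi
  ...
  [-2.51289,-2.51271] ⇒ x*=-2.5127
Stable set (-2.5127, 0).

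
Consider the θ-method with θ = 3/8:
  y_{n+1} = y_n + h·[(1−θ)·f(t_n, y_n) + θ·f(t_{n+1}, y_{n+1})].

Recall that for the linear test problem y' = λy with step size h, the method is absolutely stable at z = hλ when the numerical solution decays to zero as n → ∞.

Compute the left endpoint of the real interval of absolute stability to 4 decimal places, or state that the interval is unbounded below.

left endpoint -8.0000.

With y'=λy (z=hλ):
  y_{n+1} = y_n + z·[5/8·y_n + 3/8·y_{n+1}] ⇒ (1 − 3/8z)y_{n+1} = (1 + 5/8z)y_n
  ⇒ R(z) = (1 + 5/8z)/(1 − 3/8z).

Boundary: |R(x)|=1, x<0.
x=-1.65: |R|=0.0193
R=−1: 1+5/8x = −1+3/8x ⇒ -1/4x=2 ⇒ x=2/(-1/4)=-8.0000
Confirm numerically:
  x=-6.489: |R|=0.88998 <1
  x=-6.409: |R|=0.88313 <1
  x=-4.146: |R|=0.62286 <1
  x=-8.549: |R|=1.03263 >1
  x=-8.385: |R|=1.02322 >1
Interval (-8.0000, 0).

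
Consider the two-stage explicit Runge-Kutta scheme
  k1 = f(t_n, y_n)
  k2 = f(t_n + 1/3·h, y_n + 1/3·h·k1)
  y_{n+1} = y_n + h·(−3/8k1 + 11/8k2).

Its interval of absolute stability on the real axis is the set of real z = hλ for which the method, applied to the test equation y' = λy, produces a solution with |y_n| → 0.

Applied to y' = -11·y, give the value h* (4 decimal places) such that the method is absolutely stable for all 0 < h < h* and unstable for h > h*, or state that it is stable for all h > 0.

With y'=λy (z=hλ):
  k1=λy_n ⇒ h·k1=z·y_n;  k2=λ(1+1/3z)y_n ⇒ h·k2=z(1+1/3z)y_n
  y_{n+1}/y_n = 1 − 3/8z + 11/8z(1+1/3z) = 1 + z + 11/24z²
  R(z) = 1 + z + 11/24z².

Solve |R(x)|<1 on ℝ⁻.
x=-1.48: |R|=0.5239
R=1: x+11/24x²=0 ⇒ x=−24/11=-2.1818; min R=1−1/(4·11/24)=0.4545>−1
Confirm numerically:
  x=-1.705: |R|=0.62739 <1
  x=-1.403: |R|=0.49919 <1
  x=-1.337: |R|=0.48230 <1
  x=-1.116: |R|=0.45483 <1
  x=-2.605: |R|=1.50526 >1
  x=-2.548: |R|=1.42764 >1
  x=-2.546: |R|=1.42497 >1
Interval (-2.1818, 0).

(-2.1818,0); λ=-11 ⇒ h* = (24/11)/11 = 0.1983.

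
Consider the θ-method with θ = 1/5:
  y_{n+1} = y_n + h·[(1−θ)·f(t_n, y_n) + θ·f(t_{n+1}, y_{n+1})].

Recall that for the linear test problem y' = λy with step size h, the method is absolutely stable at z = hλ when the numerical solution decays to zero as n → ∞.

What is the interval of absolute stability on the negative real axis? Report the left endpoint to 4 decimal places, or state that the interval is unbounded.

z∈(-3.3333,0).

Set f=λy, z=hλ:
  y_{n+1} = y_n + z·[4/5·y_n + 1/5·y_{n+1}] ⇒ (1 − 1/5z)y_{n+1} = (1 + 4/5z)y_n
  ⇒ R(z) = (1 + 4/5z)/(1 − 1/5z).

Boundary: |R(x)|=1, x<0.
x=-0.53: |R|=0.5208
R=−1: 1+4/5x = −1+1/5x ⇒ -3/5x=2 ⇒ x=2/(-3/5)=-3.3333
Confirm numerically:
  x=-2.722: |R|=0.76250 <1
  x=-2.497: |R|=0.66533 <1
  x=-1.638: |R|=0.23381 <1
  x=-3.872: |R|=1.18215 >1
  x=-3.842: |R|=1.17259 >1
  x=-3.413: |R|=1.02841 >1
So |R|<1 on (-3.3333, 0).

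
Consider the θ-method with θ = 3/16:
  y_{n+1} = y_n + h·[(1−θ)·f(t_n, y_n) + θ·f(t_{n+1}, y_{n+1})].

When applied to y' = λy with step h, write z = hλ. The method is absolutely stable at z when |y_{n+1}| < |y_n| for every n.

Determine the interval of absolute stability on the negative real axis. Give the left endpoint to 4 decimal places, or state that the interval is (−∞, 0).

Test eqn y'=λy, z=hλ:
  y_{n+1} = y_n + z·[13/16·y_n + 3/16·y_{n+1}] ⇒ (1 − 3/16z)y_{n+1} = (1 + 13/16z)y_n
  so R(z) = (1 + 13/16z)/(1 − 3/16z).

Find x<0 with |R(x)|<1.
x=-0.93: |R|=0.2081
R=−1: 1+13/16x = −1+3/16x ⇒ -5/8x=2 ⇒ x=2/(-5/8)=-3.2000
Confirm numerically:
  x=-3.004: |R|=0.92164 <1
  x=-2.401: |R|=0.65565 <1
  x=-2.299: |R|=0.60650 <1
  x=-3.789: |R|=1.21522 >1
  x=-3.379: |R|=1.06849 >1
  x=-3.356: |R|=1.05984 >1
Stable set (-3.2000, 0).

z∈(-3.2000,0).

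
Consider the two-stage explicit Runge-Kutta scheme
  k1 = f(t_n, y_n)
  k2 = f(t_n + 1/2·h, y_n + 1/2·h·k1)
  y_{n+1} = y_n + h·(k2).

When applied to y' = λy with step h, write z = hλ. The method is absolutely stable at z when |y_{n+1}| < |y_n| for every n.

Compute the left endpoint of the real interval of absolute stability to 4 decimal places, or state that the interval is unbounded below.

With y'=λy (z=hλ):
  k1=λy_n ⇒ h·k1=z·y_n;  k2=λ(1+1/2z)y_n ⇒ h·k2=z(1+1/2z)y_n
  y_{n+1}/y_n = 1 + z(1+1/2z) = 1 + z + 1/2z²
  R(z) = 1 + z + 1/2z².

Need |R(x)|<1, x<0.
x=-0.91: |R|=0.5041
R=1: x+1/2x²=0 ⇒ x=−2=-2.0000; min R=1−1/(4·1/2)=0.5000>−1
Confirm numerically:
  x=-1.943: |R|=0.94462 <1
  x=-1.670: |R|=0.72445 <1
  x=-1.622: |R|=0.69344 <1
  x=-1.124: |R|=0.50769 <1
  x=-2.572: |R|=1.73559 >1
  x=-2.264: |R|=1.29885 >1
Interval (-2.0000, 0).

z* = -2.0000.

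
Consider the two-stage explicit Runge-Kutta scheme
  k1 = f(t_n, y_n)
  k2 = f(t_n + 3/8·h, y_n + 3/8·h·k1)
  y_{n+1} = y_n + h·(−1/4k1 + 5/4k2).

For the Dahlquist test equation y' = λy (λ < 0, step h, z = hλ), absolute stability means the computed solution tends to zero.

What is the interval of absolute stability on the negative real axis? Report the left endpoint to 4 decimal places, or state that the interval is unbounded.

z∈(-2.1333,0).

On y'=λy, z=hλ:
  k1=λy_n ⇒ h·k1=z·y_n;  k2=λ(1+3/8z)y_n ⇒ h·k2=z(1+3/8z)y_n
  y_{n+1}/y_n = 1 − 1/4z + 5/4z(1+3/8z) = 1 + z + 15/32z²
  so R(z) = 1 + z + 15/32z².

Find x<0 with |R(x)|<1.
x=-0.75: |R|=0.5137
R=1: x+15/32x²=0 ⇒ x=−32/15=-2.1333; min R=1−1/(4·15/32)=0.4667>−1
Confirm numerically:
  x=-1.652: |R|=0.62727 <1
  x=-1.503: |R|=0.55591 <1
  x=-1.020: |R|=0.46769 <1
  x=-2.571: |R|=1.52746 >1
  x=-2.389: |R|=1.28631 >1
Stable set (-2.1333, 0).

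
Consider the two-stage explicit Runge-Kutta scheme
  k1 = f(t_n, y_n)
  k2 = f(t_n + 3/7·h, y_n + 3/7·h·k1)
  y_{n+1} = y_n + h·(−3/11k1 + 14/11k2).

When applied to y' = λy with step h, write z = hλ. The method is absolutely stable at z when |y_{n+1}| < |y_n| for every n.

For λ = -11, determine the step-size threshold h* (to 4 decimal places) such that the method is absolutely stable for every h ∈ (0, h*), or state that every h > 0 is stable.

(-1.8333,0); λ=-11 ⇒ h* = (11/6)/11 = 0.1667.

Set f=λy, z=hλ:
  k1=λy_n ⇒ h·k1=z·y_n;  k2=λ(1+3/7z)y_n ⇒ h·k2=z(1+3/7z)y_n
  y_{n+1}/y_n = 1 − 3/11z + 14/11z(1+3/7z) = 1 + z + 6/11z²
  Hence R(z) = 1 + z + 6/11z².

Need |R(x)|<1, x<0.
x=-0.63: |R|=0.5865
R=1: x+6/11x²=0 ⇒ x=−11/6=-1.8333; min R=1−1/(4·6/11)=0.5417>−1
Confirm numerically:
  x=-1.428: |R|=0.68428 <1
  x=-1.023: |R|=0.54783 <1
  x=-0.963: |R|=0.54284 <1
  x=-1.895: |R|=1.06374 >1
  x=-1.878: |R|=1.04575 >1
Stable set (-1.8333, 0).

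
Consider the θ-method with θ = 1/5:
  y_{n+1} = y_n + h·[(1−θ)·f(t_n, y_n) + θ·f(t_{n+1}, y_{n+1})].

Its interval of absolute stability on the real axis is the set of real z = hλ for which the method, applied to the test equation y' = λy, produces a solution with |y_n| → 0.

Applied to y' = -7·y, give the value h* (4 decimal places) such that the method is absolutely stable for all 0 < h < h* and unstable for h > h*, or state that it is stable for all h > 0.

(-3.3333,0); λ=-7 ⇒ h* = (10/3)/7 = 0.4762.

With y'=λy (z=hλ):
  y_{n+1} = y_n + z·[4/5·y_n + 1/5·y_{n+1}] ⇒ (1 − 1/5z)y_{n+1} = (1 + 4/5z)y_n
  so R(z) = (1 + 4/5z)/(1 − 1/5z).

Solve |R(x)|<1 on ℝ⁻.
x=-1.46: |R|=0.1300
R=−1: 1+4/5x = −1+1/5x ⇒ -3/5x=2 ⇒ x=2/(-3/5)=-3.3333
Confirm numerically:
  x=-3.228: |R|=0.96159 <1
  x=-2.011: |R|=0.43417 <1
  x=-1.785: |R|=0.31540 <1
  x=-3.581: |R|=1.08659 >1
  x=-3.445: |R|=1.03967 >1
So |R|<1 on (-3.3333, 0).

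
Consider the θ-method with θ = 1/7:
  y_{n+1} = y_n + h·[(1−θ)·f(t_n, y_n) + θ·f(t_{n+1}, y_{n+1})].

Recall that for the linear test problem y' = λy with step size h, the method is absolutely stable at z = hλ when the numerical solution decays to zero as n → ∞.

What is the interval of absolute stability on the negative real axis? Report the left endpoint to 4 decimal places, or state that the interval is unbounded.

On y'=λy, z=hλ:
  y_{n+1} = y_n + z·[6/7·y_n + 1/7·y_{n+1}] ⇒ (1 − 1/7z)y_{n+1} = (1 + 6/7z)y_n
  R(z) = (1 + 6/7z)/(1 − 1/7z).

Find x<0 with |R(x)|<1.
x=-1.24: |R|=0.0534
R=−1: 1+6/7x = −1+1/7x ⇒ -5/7x=2 ⇒ x=2/(-5/7)=-2.8000
Confirm numerically:
  x=-2.098: |R|=0.61420 <1
  x=-1.927: |R|=0.51103 <1
  x=-1.124: |R|=0.03151 <1
  x=-3.183: |R|=1.18806 >1
  x=-2.913: |R|=1.05700 >1
Interval (-2.8000, 0).

(-2.8000, 0).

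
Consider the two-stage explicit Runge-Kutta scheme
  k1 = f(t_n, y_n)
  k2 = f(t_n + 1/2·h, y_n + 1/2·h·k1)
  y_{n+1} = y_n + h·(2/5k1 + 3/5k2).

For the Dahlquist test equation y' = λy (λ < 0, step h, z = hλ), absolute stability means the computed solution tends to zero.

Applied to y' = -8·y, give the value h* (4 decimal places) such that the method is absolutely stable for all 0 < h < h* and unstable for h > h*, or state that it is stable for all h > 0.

On y'=λy, z=hλ:
  k1=λy_n ⇒ h·k1=z·y_n;  k2=λ(1+1/2z)y_n ⇒ h·k2=z(1+1/2z)y_n
  y_{n+1}/y_n = 1 + 2/5z + 3/5z(1+1/2z) = 1 + z + 3/10z²
  ⇒ R(z) = 1 + z + 3/10z².

Find x<0 with |R(x)|<1.
x=-1.07: |R|=0.2735
R=1: x+3/10x²=0 ⇒ x=−10/3=-3.3333; min R=1−1/(4·3/10)=0.1667>−1
Confirm numerically:
  x=-3.011: |R|=0.70884 <1
  x=-2.938: |R|=0.65155 <1
  x=-2.595: |R|=0.42521 <1
  x=-2.578: |R|=0.41583 <1
  x=-3.689: |R|=1.39362 >1
  x=-3.547: |R|=1.22736 >1
  x=-3.504: |R|=1.17940 >1
Interval (-3.3333, 0).

(-3.3333,0); λ=-8 ⇒ h* = (10/3)/8 = 0.4167.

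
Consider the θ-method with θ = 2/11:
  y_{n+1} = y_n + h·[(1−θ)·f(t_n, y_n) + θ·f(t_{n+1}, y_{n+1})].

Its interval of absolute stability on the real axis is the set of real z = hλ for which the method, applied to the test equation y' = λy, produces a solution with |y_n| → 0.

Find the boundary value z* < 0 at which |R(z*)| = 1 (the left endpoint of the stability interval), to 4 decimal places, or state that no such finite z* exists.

Test eqn y'=λy, z=hλ:
  y_{n+1} = y_n + z·[9/11·y_n + 2/11·y_{n+1}] ⇒ (1 − 2/11z)y_{n+1} = (1 + 9/11z)y_n
  ⇒ R(z) = (1 + 9/11z)/(1 − 2/11z).

Find x<0 with |R(x)|<1.
x=-0.54: |R|=0.5083
R=−1: 1+9/11x = −1+2/11x ⇒ -7/11x=2 ⇒ x=2/(-7/11)=-3.1429
Confirm numerically:
  x=-2.110: |R|=0.52497 <1
  x=-2.104: |R|=0.52183 <1
  x=-1.536: |R|=0.20068 <1
  x=-3.530: |R|=1.15006 >1
  x=-3.414: |R|=1.10646 >1
  x=-3.364: |R|=1.08732 >1
Stable set (-3.1429, 0).

z* = -3.1429.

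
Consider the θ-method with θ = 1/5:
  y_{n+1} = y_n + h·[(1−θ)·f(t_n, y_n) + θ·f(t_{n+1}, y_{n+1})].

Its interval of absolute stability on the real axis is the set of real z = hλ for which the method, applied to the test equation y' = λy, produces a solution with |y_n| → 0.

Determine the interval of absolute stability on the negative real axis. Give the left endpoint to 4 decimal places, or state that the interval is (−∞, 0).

On y'=λy, z=hλ:
  y_{n+1} = y_n + z·[4/5·y_n + 1/5·y_{n+1}] ⇒ (1 − 1/5z)y_{n+1} = (1 + 4/5z)y_n
  ⇒ R(z) = (1 + 4/5z)/(1 − 1/5z).

Need |R(x)|<1, x<0.
x=-0.46: |R|=0.5788
R=−1: 1+4/5x = −1+1/5x ⇒ -3/5x=2 ⇒ x=2/(-3/5)=-3.3333
Confirm numerically:
  x=-2.168: |R|=0.51228 <1
  x=-2.143: |R|=0.50007 <1
  x=-1.972: |R|=0.41423 <1
  x=-3.593: |R|=1.09066 >1
  x=-3.584: |R|=1.08760 >1
Stable set (-3.3333, 0).

z∈(-3.3333,0).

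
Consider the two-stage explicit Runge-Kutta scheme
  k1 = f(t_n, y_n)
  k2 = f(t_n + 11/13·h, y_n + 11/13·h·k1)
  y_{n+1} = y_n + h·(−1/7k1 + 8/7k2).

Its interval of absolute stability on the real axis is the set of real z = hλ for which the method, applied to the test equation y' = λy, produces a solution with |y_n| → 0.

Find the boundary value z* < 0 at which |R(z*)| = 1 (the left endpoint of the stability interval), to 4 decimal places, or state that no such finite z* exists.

Test eqn y'=λy, z=hλ:
  k1=λy_n ⇒ h·k1=z·y_n;  k2=λ(1+11/13z)y_n ⇒ h·k2=z(1+11/13z)y_n
  y_{n+1}/y_n = 1 − 1/7z + 8/7z(1+11/13z) = 1 + z + 88/91z²
  Hence R(z) = 1 + z + 88/91z².

Solve |R(x)|<1 on ℝ⁻.
x=-0.32: |R|=0.7790
R=1: x+88/91x²=0 ⇒ x=−91/88=-1.0341; min R=1−1/(4·88/91)=0.7415>−1
Confirm numerically:
  x=-0.637: |R|=0.75539 <1
  x=-0.585: |R|=0.74594 <1
  x=-0.570: |R|=0.74419 <1
  x=-0.554: |R|=0.74280 <1
  x=-1.156: |R|=1.13628 >1
  x=-1.096: |R|=1.06562 >1
  x=-1.089: |R|=1.05782 >1
So |R|<1 on (-1.0341, 0).

left endpoint -1.0341.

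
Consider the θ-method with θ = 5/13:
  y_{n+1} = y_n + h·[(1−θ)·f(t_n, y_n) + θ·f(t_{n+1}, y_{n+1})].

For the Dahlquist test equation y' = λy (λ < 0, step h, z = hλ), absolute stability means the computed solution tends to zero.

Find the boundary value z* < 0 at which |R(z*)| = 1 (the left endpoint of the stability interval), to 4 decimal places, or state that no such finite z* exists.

Set f=λy, z=hλ:
  y_{n+1} = y_n + z·[8/13·y_n + 5/13·y_{n+1}] ⇒ (1 − 5/13z)y_{n+1} = (1 + 8/13z)y_n
  Hence R(z) = (1 + 8/13z)/(1 − 5/13z).

Need |R(x)|<1, x<0.
x=-0.43: |R|=0.6310
R=−1: 1+8/13x = −1+5/13x ⇒ -3/13x=2 ⇒ x=2/(-3/13)=-8.6667
Confirm numerically:
  x=-7.516: |R|=0.93175 <1
  x=-5.189: |R|=0.73211 <1
  x=-3.937: |R|=0.56589 <1
  x=-9.246: |R|=1.02934 >1
  x=-9.102: |R|=1.02232 >1
  x=-9.019: |R|=1.01819 >1
Stable set (-8.6667, 0).

left endpoint -8.6667.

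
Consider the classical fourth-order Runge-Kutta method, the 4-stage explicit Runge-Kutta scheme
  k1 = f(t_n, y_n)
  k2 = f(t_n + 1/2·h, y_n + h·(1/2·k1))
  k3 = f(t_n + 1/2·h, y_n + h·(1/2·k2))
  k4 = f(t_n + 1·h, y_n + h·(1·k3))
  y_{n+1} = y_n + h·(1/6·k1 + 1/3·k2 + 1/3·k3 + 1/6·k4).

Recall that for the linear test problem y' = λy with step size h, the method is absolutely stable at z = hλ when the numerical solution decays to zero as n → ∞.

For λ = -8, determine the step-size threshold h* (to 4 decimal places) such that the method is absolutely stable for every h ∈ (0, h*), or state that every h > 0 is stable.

(-2.7853,0); λ=-8 ⇒ h* = 0.3482.

Set f=λy, z=hλ:
  order 4, 4-stage ⇒ R(z)=1+z+z^2/2+z^3/6+z^4/24
  (e.g. R(-1.7)=0.27417, |R|=0.27417)

Find x<0 with |R(x)|<1.
x=-1.7: |R|=0.2742
|R(-1.86)|=0.2960 |R(-1.53)|=0.2718 |R(-0.93)|=0.3996
Bisect:
  x_lo=-3.6155 |R|=3.1633  x_hi=-0.1636 |R|=0.8491
  mid=-1.88954 |R|=0.30240 →hi
  mid=-2.75253 |R|=0.95171 →hi
  mid=-3.18402 |R|=1.78750 →lo
  mid=-2.96828 |R|=1.31280 →lo
  mid=-2.86040 |R|=1.11927 →lo
  mid=-2.80647 |R|=1.03239 →lo
  mid=-2.77950 |R|=0.99130 →hi
  ...
  [-2.78540,-2.78519] ⇒ x*=-2.7853
Stable set (-2.7853, 0).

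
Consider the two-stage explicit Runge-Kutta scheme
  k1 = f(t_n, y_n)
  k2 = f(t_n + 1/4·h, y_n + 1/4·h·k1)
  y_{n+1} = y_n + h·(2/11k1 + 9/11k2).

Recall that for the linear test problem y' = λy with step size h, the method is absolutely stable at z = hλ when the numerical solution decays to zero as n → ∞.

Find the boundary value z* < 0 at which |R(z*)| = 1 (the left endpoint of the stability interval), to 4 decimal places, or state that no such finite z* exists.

z* = -4.8889.

Test eqn y'=λy, z=hλ:
  k1=λy_n ⇒ h·k1=z·y_n;  k2=λ(1+1/4z)y_n ⇒ h·k2=z(1+1/4z)y_n
  y_{n+1}/y_n = 1 + 2/11z + 9/11z(1+1/4z) = 1 + z + 9/44z²
  ⇒ R(z) = 1 + z + 9/44z².

Boundary: |R(x)|=1, x<0.
x=-0.71: |R|=0.3931
R=1: x+9/44x²=0 ⇒ x=−44/9=-4.8889; min R=1−1/(4·9/44)=-0.2222>−1
Confirm numerically:
  x=-4.851: |R|=0.96240 <1
  x=-2.651: |R|=0.21350 <1
  x=-2.602: |R|=0.21714 <1
  x=-2.402: |R|=0.22185 <1
  x=-5.327: |R|=1.47737 >1
  x=-5.210: |R|=1.34220 >1
  x=-5.166: |R|=1.29282 >1
Interval (-4.8889, 0).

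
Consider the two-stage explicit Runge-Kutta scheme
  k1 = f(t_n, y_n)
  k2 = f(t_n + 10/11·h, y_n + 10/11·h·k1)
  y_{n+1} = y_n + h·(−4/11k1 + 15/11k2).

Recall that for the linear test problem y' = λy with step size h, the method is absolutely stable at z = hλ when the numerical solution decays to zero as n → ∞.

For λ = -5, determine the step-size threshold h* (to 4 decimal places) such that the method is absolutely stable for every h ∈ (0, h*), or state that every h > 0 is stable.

(-0.8067,0); λ=-5 ⇒ h* = (121/150)/5 = 0.1613.

On y'=λy, z=hλ:
  k1=λy_n ⇒ h·k1=z·y_n;  k2=λ(1+10/11z)y_n ⇒ h·k2=z(1+10/11z)y_n
  y_{n+1}/y_n = 1 − 4/11z + 15/11z(1+10/11z) = 1 + z + 150/121z²
  Hence R(z) = 1 + z + 150/121z².

Boundary: |R(x)|=1, x<0.
x=-1.02: |R|=1.2698
R=1: x+150/121x²=0 ⇒ x=−121/150=-0.8067; min R=1−1/(4·150/121)=0.7983>−1
Confirm numerically:
  x=-0.655: |R|=0.87685 <1
  x=-0.584: |R|=0.83880 <1
  x=-0.510: |R|=0.81244 <1
  x=-0.406: |R|=0.79834 <1
  x=-1.214: |R|=1.61302 >1
  x=-1.198: |R|=1.58118 >1
  x=-1.080: |R|=1.36595 >1
Interval (-0.8067, 0).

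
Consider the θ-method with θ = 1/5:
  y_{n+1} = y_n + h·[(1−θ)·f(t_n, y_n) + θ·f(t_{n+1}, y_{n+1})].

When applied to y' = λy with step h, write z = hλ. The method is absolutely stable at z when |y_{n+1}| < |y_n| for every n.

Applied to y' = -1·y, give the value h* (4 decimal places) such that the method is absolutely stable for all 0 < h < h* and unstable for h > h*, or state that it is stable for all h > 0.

With y'=λy (z=hλ):
  y_{n+1} = y_n + z·[4/5·y_n + 1/5·y_{n+1}] ⇒ (1 − 1/5z)y_{n+1} = (1 + 4/5z)y_n
  ⇒ R(z) = (1 + 4/5z)/(1 − 1/5z).

Find x<0 with |R(x)|<1.
x=-1.05: |R|=0.1322
R=−1: 1+4/5x = −1+1/5x ⇒ -3/5x=2 ⇒ x=2/(-3/5)=-3.3333
Confirm numerically:
  x=-2.558: |R|=0.69225 <1
  x=-2.350: |R|=0.59864 <1
  x=-2.190: |R|=0.52295 <1
  x=-1.401: |R|=0.09436 <1
  x=-3.584: |R|=1.08760 >1
  x=-3.420: |R|=1.03088 >1
Interval (-3.3333, 0).

(-3.3333,0); λ=-1 ⇒ h* = (10/3)/1 = 3.3333.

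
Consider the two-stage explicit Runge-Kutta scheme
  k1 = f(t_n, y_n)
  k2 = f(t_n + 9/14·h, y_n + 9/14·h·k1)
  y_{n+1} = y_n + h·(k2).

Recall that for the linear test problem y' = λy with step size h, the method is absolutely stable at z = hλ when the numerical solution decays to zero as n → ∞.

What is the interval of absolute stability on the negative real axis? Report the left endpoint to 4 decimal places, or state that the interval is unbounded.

With y'=λy (z=hλ):
  k1=λy_n ⇒ h·k1=z·y_n;  k2=λ(1+9/14z)y_n ⇒ h·k2=z(1+9/14z)y_n
  y_{n+1}/y_n = 1 + z(1+9/14z) = 1 + z + 9/14z²
  so R(z) = 1 + z + 9/14z².

Find x<0 with |R(x)|<1.
x=-1.73: |R|=1.1940
R=1: x+9/14x²=0 ⇒ x=−14/9=-1.5556; min R=1−1/(4·9/14)=0.6111>−1
Confirm numerically:
  x=-1.262: |R|=0.76184 <1
  x=-1.121: |R|=0.68684 <1
  x=-0.753: |R|=0.61151 <1
  x=-0.680: |R|=0.61726 <1
  x=-2.064: |R|=1.67463 >1
  x=-1.974: |R|=1.53101 >1
  x=-1.598: |R|=1.04360 >1
Interval (-1.5556, 0).

z∈(-1.5556,0).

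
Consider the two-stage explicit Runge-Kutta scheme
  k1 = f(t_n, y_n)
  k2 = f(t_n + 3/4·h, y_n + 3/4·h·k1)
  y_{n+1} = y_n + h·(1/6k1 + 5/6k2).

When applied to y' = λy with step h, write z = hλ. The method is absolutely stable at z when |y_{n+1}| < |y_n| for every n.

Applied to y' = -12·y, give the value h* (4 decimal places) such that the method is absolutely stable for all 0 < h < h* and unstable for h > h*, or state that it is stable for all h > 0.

Set f=λy, z=hλ:
  k1=λy_n ⇒ h·k1=z·y_n;  k2=λ(1+3/4z)y_n ⇒ h·k2=z(1+3/4z)y_n
  y_{n+1}/y_n = 1 + 1/6z + 5/6z(1+3/4z) = 1 + z + 5/8z²
  Hence R(z) = 1 + z + 5/8z².

Boundary: |R(x)|=1, x<0.
x=-1.08: |R|=0.6490
R=1: x+5/8x²=0 ⇒ x=−8/5=-1.6000; min R=1−1/(4·5/8)=0.6000>−1
Confirm numerically:
  x=-1.494: |R|=0.90102 <1
  x=-1.465: |R|=0.87639 <1
  x=-1.049: |R|=0.63875 <1
  x=-2.148: |R|=1.73569 >1
  x=-2.126: |R|=1.69892 >1
  x=-2.109: |R|=1.67093 >1
So |R|<1 on (-1.6000, 0).

(-1.6000,0); λ=-12 ⇒ h* = (8/5)/12 = 0.1333.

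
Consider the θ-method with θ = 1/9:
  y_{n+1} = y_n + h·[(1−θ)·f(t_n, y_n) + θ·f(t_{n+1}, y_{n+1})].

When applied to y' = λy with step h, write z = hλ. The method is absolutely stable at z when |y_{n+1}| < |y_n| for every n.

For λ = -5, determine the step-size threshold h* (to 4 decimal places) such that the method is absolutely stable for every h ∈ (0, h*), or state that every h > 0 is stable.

(-2.5714,0); λ=-5 ⇒ h* = (18/7)/5 = 0.5143.

With y'=λy (z=hλ):
  y_{n+1} = y_n + z·[8/9·y_n + 1/9·y_{n+1}] ⇒ (1 − 1/9z)y_{n+1} = (1 + 8/9z)y_n
  Hence R(z) = (1 + 8/9z)/(1 − 1/9z).

Boundary: |R(x)|=1, x<0.
x=-0.51: |R|=0.5174
R=−1: 1+8/9x = −1+1/9x ⇒ -7/9x=2 ⇒ x=2/(-7/9)=-2.5714
Confirm numerically:
  x=-2.286: |R|=0.82297 <1
  x=-1.740: |R|=0.45810 <1
  x=-1.060: |R|=0.05169 <1
  x=-2.931: |R|=1.21096 >1
  x=-2.880: |R|=1.18182 >1
  x=-2.790: |R|=1.12977 >1
Interval (-2.5714, 0).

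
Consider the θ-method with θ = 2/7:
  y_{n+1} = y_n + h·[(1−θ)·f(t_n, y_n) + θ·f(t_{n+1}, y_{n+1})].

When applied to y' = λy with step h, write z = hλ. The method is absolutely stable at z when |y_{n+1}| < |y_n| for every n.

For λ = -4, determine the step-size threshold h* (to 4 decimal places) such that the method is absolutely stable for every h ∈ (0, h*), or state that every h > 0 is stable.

(-4.6667,0); λ=-4 ⇒ h* = (14/3)/4 = 1.1667.

With y'=λy (z=hλ):
  y_{n+1} = y_n + z·[5/7·y_n + 2/7·y_{n+1}] ⇒ (1 − 2/7z)y_{n+1} = (1 + 5/7z)y_n
  ⇒ R(z) = (1 + 5/7z)/(1 − 2/7z).

Find x<0 with |R(x)|<1.
x=-1.36: |R|=0.0206
R=−1: 1+5/7x = −1+2/7x ⇒ -3/7x=2 ⇒ x=2/(-3/7)=-4.6667
Confirm numerically:
  x=-4.571: |R|=0.98222 <1
  x=-3.729: |R|=0.80544 <1
  x=-2.969: |R|=0.60635 <1
  x=-5.100: |R|=1.07558 >1
  x=-4.960: |R|=1.05201 >1
  x=-4.943: |R|=1.04909 >1
Stable set (-4.6667, 0).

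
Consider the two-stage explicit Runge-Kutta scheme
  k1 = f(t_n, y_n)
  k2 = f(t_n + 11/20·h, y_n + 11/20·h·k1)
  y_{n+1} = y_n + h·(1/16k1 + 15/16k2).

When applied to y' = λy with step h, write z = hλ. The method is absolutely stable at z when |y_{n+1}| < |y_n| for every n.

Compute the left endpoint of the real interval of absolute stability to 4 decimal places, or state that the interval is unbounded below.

left endpoint -1.9394.

Test eqn y'=λy, z=hλ:
  k1=λy_n ⇒ h·k1=z·y_n;  k2=λ(1+11/20z)y_n ⇒ h·k2=z(1+11/20z)y_n
  y_{n+1}/y_n = 1 + 1/16z + 15/16z(1+11/20z) = 1 + z + 33/64z²
  ⇒ R(z) = 1 + z + 33/64z².

Boundary: |R(x)|=1, x<0.
x=-0.77: |R|=0.5357
R=1: x+33/64x²=0 ⇒ x=−64/33=-1.9394; min R=1−1/(4·33/64)=0.5152>−1
Confirm numerically:
  x=-1.683: |R|=0.77750 <1
  x=-1.015: |R|=0.51621 <1
  x=-0.958: |R|=0.51522 <1
  x=-2.531: |R|=1.77207 >1
  x=-2.302: |R|=1.43040 >1
Interval (-1.9394, 0).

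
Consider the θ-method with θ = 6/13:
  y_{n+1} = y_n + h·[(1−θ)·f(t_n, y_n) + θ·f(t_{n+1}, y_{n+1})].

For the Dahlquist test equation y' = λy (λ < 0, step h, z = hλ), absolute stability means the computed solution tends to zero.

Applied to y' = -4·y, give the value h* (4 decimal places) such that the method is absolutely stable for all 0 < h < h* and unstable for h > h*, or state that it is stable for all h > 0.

Set f=λy, z=hλ:
  y_{n+1} = y_n + z·[7/13·y_n + 6/13·y_{n+1}] ⇒ (1 − 6/13z)y_{n+1} = (1 + 7/13z)y_n
  R(z) = (1 + 7/13z)/(1 − 6/13z).

Find x<0 with |R(x)|<1.
x=-0.7: |R|=0.4709
R=−1: 1+7/13x = −1+6/13x ⇒ -1/13x=2 ⇒ x=2/(-1/13)=-26.0000
Confirm numerically:
  x=-23.481: |R|=0.98363 <1
  x=-13.149: |R|=0.86015 <1
  x=-12.679: |R|=0.85045 <1
  x=-11.359: |R|=0.81959 <1
  x=-26.366: |R|=1.00214 >1
  x=-26.180: |R|=1.00106 >1
Interval (-26.0000, 0).

(-26.0000,0); λ=-4 ⇒ h* = (26)/4 = 6.5000.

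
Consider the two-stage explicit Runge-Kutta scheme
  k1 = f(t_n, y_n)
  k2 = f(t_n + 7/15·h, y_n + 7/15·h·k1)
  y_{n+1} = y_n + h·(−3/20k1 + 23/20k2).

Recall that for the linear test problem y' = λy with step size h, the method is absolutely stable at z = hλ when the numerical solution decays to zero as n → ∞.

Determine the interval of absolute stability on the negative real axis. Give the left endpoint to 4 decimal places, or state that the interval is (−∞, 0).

z∈(-1.8634,0).

With y'=λy (z=hλ):
  k1=λy_n ⇒ h·k1=z·y_n;  k2=λ(1+7/15z)y_n ⇒ h·k2=z(1+7/15z)y_n
  y_{n+1}/y_n = 1 − 3/20z + 23/20z(1+7/15z) = 1 + z + 161/300z²
  so R(z) = 1 + z + 161/300z².

Need |R(x)|<1, x<0.
x=-1.42: |R|=0.6621
R=1: x+161/300x²=0 ⇒ x=−300/161=-1.8634; min R=1−1/(4·161/300)=0.5342>−1
Confirm numerically:
  x=-1.720: |R|=0.86767 <1
  x=-1.474: |R|=0.69200 <1
  x=-1.071: |R|=0.54458 <1
  x=-0.900: |R|=0.53470 <1
  x=-1.957: |R|=1.09835 >1
  x=-1.891: |R|=1.02806 >1
Stable set (-1.8634, 0).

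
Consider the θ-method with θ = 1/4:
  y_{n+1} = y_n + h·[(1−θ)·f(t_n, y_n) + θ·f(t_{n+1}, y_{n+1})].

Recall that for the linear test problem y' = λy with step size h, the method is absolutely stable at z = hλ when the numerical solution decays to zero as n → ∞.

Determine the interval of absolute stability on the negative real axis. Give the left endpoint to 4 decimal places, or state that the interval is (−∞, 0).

z∈(-4.0000,0).

On y'=λy, z=hλ:
  y_{n+1} = y_n + z·[3/4·y_n + 1/4·y_{n+1}] ⇒ (1 − 1/4z)y_{n+1} = (1 + 3/4z)y_n
  Hence R(z) = (1 + 3/4z)/(1 − 1/4z).

Boundary: |R(x)|=1, x<0.
x=-0.55: |R|=0.5165
R=−1: 1+3/4x = −1+1/4x ⇒ -1/2x=2 ⇒ x=2/(-1/2)=-4.0000
Confirm numerically:
  x=-2.840: |R|=0.66082 <1
  x=-2.211: |R|=0.42393 <1
  x=-2.126: |R|=0.38818 <1
  x=-1.783: |R|=0.23327 <1
  x=-4.535: |R|=1.12537 >1
  x=-4.461: |R|=1.10897 >1
  x=-4.360: |R|=1.08612 >1
Interval (-4.0000, 0).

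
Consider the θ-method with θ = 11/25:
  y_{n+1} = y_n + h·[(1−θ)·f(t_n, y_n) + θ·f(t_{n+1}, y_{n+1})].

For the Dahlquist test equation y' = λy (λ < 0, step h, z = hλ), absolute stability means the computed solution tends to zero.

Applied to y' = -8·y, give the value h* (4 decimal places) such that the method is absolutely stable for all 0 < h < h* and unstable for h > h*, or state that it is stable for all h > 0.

With y'=λy (z=hλ):
  y_{n+1} = y_n + z·[14/25·y_n + 11/25·y_{n+1}] ⇒ (1 − 11/25z)y_{n+1} = (1 + 14/25z)y_n
  R(z) = (1 + 14/25z)/(1 − 11/25z).

Solve |R(x)|<1 on ℝ⁻.
x=-0.67: |R|=0.4825
R=−1: 1+14/25x = −1+11/25x ⇒ -3/25x=2 ⇒ x=2/(-3/25)=-16.6667
Confirm numerically:
  x=-11.327: |R|=0.89292 <1
  x=-9.072: |R|=0.81742 <1
  x=-7.982: |R|=0.76903 <1
  x=-17.048: |R|=1.00538 >1
  x=-16.858: |R|=1.00273 >1
Stable set (-16.6667, 0).

(-16.6667,0); λ=-8 ⇒ h* = (50/3)/8 = 2.0833.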